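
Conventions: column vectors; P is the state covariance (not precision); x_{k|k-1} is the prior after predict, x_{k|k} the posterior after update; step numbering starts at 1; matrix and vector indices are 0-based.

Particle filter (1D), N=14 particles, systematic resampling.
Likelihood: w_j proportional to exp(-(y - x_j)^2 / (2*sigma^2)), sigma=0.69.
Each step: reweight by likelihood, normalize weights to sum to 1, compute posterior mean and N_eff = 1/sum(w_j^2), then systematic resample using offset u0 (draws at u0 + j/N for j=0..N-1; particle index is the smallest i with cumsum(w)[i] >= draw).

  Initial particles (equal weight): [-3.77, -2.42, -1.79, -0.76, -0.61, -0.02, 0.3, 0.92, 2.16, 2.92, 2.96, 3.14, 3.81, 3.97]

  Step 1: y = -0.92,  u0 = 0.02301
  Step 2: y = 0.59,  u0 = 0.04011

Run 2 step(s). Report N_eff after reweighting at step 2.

step 1: w=[0.0001, 0.0305, 0.1462, 0.3152, 0.2927, 0.1383, 0.0678, 0.0092, 0.0000, 0.0000, 0.0000, 0.0000, 0.0000, 0.0000]  mean=-0.7277  Neff=4.3268  idx=[1, 2, 2, 3, 3, 3, 3, 4, 4, 4, 4, 5, 5, 6]
step 2: w=[0.0000, 0.0007, 0.0007, 0.0394, 0.0394, 0.0394, 0.0394, 0.0588, 0.0588, 0.0588, 0.0588, 0.1806, 0.1806, 0.2444]  mean=-0.1997  Neff=6.8940  idx=[3, 5, 7, 8, 9, 11, 11, 11, 12, 12, 12, 13, 13, 13]

N_eff = 6.8940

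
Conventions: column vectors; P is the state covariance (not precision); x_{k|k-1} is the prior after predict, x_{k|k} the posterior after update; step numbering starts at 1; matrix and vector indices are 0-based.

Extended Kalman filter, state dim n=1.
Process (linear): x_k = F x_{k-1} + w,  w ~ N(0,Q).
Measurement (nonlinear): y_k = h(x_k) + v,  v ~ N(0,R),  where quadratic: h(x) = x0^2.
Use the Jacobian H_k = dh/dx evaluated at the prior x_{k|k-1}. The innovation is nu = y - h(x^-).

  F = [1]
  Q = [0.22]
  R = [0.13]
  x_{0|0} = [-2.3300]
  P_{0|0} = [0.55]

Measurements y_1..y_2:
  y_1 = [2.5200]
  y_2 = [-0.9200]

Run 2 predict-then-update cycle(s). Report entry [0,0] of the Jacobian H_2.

H_jac[0,0] = -3.4212

step 1: x^-=[-2.3300]  P^-=[0.7700]  H_jac=[-4.6600]  S=[16.8510]  K=[-0.2129]  nu=[-2.9089]  x^+=[-1.7106]  P^+=[0.0059]
step 2: x^-=[-1.7106]  P^-=[0.2259]  H_jac=[-3.4212]  S=[2.7745]  K=[-0.2786]  nu=[-3.8461]  x^+=[-0.6391]  P^+=[0.0106]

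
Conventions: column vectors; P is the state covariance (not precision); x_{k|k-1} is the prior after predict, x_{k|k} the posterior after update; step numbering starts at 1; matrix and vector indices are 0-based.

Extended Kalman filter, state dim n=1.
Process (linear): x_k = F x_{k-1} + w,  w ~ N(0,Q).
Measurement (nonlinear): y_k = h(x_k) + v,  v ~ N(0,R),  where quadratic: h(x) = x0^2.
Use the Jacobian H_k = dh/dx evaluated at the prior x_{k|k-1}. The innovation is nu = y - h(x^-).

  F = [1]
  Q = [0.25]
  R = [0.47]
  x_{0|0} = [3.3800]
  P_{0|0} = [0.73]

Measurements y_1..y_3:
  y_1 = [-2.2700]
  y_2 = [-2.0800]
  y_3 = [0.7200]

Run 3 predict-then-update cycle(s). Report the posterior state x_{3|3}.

step 1: x^-=[3.3800]  P^-=[0.9800]  H_jac=[6.7600]  S=[45.2536]  K=[0.1464]  nu=[-13.6944]  x^+=[1.3752]  P^+=[0.0102]
step 2: x^-=[1.3752]  P^-=[0.2602]  H_jac=[2.7505]  S=[2.4383]  K=[0.2935]  nu=[-3.9713]  x^+=[0.2097]  P^+=[0.0502]
step 3: x^-=[0.2097]  P^-=[0.3002]  H_jac=[0.4194]  S=[0.5228]  K=[0.2408]  nu=[0.6760]  x^+=[0.3725]  P^+=[0.2698]

x_post = [0.3725]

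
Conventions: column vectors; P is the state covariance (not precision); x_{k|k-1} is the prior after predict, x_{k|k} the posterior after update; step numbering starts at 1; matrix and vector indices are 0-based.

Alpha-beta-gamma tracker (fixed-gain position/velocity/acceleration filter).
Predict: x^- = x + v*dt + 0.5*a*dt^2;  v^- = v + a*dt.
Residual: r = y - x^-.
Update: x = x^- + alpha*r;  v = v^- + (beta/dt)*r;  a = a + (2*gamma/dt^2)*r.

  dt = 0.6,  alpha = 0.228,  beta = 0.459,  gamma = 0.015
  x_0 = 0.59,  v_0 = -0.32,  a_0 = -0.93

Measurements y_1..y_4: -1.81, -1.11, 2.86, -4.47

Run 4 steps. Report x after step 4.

step 1: x_pred=0.2306  r=-2.0406  x^+=-0.2347  v^+=-2.4391  a^+=-1.1000
step 2: x_pred=-1.8961  r=0.7861  x^+=-1.7169  v^+=-2.4977  a^+=-1.0345
step 3: x_pred=-3.4017  r=6.2617  x^+=-1.9740  v^+=1.6718  a^+=-0.5127
step 4: x_pred=-1.0633  r=-3.4067  x^+=-1.8400  v^+=-1.2420  a^+=-0.7966

x_post = -1.8400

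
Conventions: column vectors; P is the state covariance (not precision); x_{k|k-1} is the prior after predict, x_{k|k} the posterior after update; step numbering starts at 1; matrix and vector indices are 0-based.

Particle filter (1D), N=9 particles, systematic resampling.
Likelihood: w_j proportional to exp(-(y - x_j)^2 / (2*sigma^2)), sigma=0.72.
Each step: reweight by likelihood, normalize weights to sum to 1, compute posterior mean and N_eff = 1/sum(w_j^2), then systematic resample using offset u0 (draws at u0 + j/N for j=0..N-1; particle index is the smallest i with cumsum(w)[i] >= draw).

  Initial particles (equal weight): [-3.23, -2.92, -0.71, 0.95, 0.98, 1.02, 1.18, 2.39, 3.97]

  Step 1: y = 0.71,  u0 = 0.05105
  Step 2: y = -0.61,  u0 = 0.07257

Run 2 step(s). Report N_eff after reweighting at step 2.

step 1: w=[0.0000, 0.0000, 0.0376, 0.2485, 0.2449, 0.2395, 0.2123, 0.0173, 0.0000]  mean=0.9855  Neff=4.4278  idx=[3, 3, 3, 4, 4, 5, 5, 6, 6]
step 2: w=[0.1353, 0.1353, 0.1353, 0.1235, 0.1235, 0.1091, 0.1091, 0.0644, 0.0644]  mean=1.0023  Neff=8.5064  idx=[0, 1, 2, 2, 3, 4, 5, 6, 8]

N_eff = 8.5064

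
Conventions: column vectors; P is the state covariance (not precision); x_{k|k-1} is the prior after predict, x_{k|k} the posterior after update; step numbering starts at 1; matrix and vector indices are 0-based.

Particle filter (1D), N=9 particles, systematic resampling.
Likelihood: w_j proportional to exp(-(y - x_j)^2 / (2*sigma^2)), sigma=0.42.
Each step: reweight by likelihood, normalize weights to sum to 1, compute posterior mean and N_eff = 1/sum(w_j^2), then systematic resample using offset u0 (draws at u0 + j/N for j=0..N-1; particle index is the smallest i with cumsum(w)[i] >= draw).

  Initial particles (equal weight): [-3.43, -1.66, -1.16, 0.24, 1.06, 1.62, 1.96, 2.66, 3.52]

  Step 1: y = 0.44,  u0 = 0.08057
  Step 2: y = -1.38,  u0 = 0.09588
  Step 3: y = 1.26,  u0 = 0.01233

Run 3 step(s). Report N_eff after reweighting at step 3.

step 1: w=[0.0000, 0.0000, 0.0006, 0.7139, 0.2690, 0.0154, 0.0011, 0.0000, 0.0000]  mean=0.4830  Neff=1.7176  idx=[3, 3, 3, 3, 3, 3, 4, 4, 4]
step 2: w=[0.1667, 0.1667, 0.1667, 0.1667, 0.1667, 0.1667, 0.0000, 0.0000, 0.0000]  mean=0.2400  Neff=6.0005  idx=[0, 1, 1, 2, 3, 3, 4, 5, 5]
step 3: w=[0.1111, 0.1111, 0.1111, 0.1111, 0.1111, 0.1111, 0.1111, 0.1111, 0.1111]  mean=0.2400  Neff=9.0000  idx=[0, 1, 2, 3, 4, 5, 6, 7, 8]

N_eff = 9.0000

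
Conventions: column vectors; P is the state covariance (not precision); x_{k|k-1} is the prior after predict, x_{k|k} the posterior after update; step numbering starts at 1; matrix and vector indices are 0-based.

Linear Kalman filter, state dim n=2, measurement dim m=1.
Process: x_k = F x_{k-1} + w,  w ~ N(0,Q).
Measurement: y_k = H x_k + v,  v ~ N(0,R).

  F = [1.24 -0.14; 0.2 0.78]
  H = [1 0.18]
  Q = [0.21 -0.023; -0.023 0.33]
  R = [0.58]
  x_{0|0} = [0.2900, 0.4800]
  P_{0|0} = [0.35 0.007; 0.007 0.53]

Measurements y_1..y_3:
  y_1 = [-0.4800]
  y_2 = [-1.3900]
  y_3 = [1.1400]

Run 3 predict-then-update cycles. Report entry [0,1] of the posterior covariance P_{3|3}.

P_post[0,1] = -0.1258

step 1: x^-=[0.2924, 0.4324]  P^-=[0.7561 0.0125; 0.0125 0.6686]  S=[1.3623]  K=[0.5567; 0.0975]  nu=[-0.8502]  x^+=[-0.1809, 0.3495]  P^+=[0.3339 -0.0615; -0.0615 0.6557]
step 2: x^-=[-0.2733, 0.2364]  P^-=[0.7577 -0.0695; -0.0695 0.7231]  S=[1.3361]  K=[0.5577; 0.0454]  nu=[-1.1593]  x^+=[-0.9198, 0.1838]  P^+=[0.3421 -0.1033; -0.1033 0.7203]
step 3: x^-=[-1.1663, -0.0406]  P^-=[0.7860 -0.1139; -0.1139 0.7497]  S=[1.3493]  K=[0.5673; 0.0156]  nu=[2.3136]  x^+=[0.1463, -0.0045]  P^+=[0.3517 -0.1258; -0.1258 0.7494]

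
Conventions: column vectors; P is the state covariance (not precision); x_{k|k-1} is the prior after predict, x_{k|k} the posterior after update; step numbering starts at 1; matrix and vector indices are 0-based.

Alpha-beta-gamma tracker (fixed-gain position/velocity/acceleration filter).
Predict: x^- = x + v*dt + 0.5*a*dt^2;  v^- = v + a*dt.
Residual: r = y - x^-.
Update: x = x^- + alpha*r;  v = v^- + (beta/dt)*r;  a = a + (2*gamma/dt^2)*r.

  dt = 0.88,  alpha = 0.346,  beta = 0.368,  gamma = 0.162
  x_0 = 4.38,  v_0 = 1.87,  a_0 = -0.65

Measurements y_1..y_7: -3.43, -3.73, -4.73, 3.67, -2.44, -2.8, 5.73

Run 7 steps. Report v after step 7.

step 1: x_pred=5.7739  r=-9.2039  x^+=2.5894  v^+=-2.5509  a^+=-4.5008
step 2: x_pred=-1.3982  r=-2.3318  x^+=-2.2050  v^+=-7.4868  a^+=-5.4764
step 3: x_pred=-10.9138  r=6.1838  x^+=-8.7742  v^+=-9.7201  a^+=-2.8892
step 4: x_pred=-18.4466  r=22.1166  x^+=-10.7942  v^+=-3.0138  a^+=6.3641
step 5: x_pred=-10.9822  r=8.5422  x^+=-8.0266  v^+=6.1588  a^+=9.9381
step 6: x_pred=1.2412  r=-4.0412  x^+=-0.1571  v^+=13.2144  a^+=8.2473
step 7: x_pred=14.6649  r=-8.9349  x^+=11.5734  v^+=16.7356  a^+=4.5090

v_post = 16.7356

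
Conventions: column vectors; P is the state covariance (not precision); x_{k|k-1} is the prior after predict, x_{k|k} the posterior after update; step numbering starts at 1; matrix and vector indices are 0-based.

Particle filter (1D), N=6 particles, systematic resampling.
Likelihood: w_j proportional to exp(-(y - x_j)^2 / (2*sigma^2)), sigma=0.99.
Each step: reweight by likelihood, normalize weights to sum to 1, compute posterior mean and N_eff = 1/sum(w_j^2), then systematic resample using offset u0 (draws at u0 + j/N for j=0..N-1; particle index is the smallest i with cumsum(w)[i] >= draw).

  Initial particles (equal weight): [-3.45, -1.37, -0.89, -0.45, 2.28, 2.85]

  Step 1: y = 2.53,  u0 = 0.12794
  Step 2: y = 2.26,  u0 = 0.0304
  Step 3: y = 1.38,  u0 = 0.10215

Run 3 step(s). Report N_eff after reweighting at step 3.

N_eff = 5.5595

step 1: w=[0.0000, 0.0002, 0.0013, 0.0056, 0.5015, 0.4914]  mean=2.5398  Neff=2.0285  idx=[4, 4, 4, 5, 5, 5]
step 2: w=[0.1814, 0.1814, 0.1814, 0.1519, 0.1519, 0.1519]  mean=2.5398  Neff=5.9534  idx=[0, 1, 2, 2, 4, 5]
step 3: w=[0.1998, 0.1998, 0.1998, 0.1998, 0.1003, 0.1003]  mean=2.3944  Neff=5.5595  idx=[0, 1, 2, 3, 3, 5]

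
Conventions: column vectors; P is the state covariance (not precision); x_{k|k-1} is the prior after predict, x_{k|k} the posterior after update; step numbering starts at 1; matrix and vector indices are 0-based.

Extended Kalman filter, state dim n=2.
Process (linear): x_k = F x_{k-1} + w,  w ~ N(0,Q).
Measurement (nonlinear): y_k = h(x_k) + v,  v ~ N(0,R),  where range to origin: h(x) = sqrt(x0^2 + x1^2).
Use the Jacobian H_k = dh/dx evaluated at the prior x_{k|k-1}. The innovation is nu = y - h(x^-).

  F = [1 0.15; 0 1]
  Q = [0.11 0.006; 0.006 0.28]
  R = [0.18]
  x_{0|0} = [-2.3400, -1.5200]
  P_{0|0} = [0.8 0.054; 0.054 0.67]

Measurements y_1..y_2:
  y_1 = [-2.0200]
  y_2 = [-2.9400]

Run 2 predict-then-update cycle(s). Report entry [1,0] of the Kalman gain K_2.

step 1: x^-=[-2.5680, -1.5200]  P^-=[0.9413 0.1605; 0.1605 0.9500]  H_jac=[-0.8606 -0.5094]  S=[1.2642]  K=[-0.7054; -0.4920]  nu=[-5.0041]  x^+=[0.9618, 0.9420]  P^+=[0.3122 -0.2783; -0.2783 0.6440]
step 2: x^-=[1.1031, 0.9420]  P^-=[0.3533 -0.1757; -0.1757 0.9240]  H_jac=[0.7604 0.6494]  S=[0.6005]  K=[0.2574; 0.7768]  nu=[-4.3906]  x^+=[-0.0270, -2.4688]  P^+=[0.3135 -0.2957; -0.2957 0.5616]

K[1,0] = 0.7768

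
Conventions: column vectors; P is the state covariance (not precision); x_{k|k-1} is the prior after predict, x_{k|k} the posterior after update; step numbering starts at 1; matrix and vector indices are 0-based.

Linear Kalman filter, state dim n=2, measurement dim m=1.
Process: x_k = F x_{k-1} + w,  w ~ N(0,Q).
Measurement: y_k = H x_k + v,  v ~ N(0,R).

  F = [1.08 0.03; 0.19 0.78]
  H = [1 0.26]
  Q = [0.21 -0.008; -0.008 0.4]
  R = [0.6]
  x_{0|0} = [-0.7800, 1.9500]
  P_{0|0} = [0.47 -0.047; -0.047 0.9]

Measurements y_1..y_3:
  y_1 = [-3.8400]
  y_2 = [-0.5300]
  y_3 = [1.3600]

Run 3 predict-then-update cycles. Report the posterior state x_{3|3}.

step 1: x^-=[-0.7839, 1.3728]  P^-=[0.7560 0.0696; 0.0696 0.9506]  S=[1.4564]  K=[0.5315; 0.2175]  nu=[-3.4130]  x^+=[-2.5979, 0.6304]  P^+=[0.3446 -0.0987; -0.0987 0.8817]
step 2: x^-=[-2.7868, -0.0019]  P^-=[0.6063 -0.0004; -0.0004 0.9196]  S=[1.2682]  K=[0.4780; 0.1882]  nu=[2.2573]  x^+=[-1.7079, 0.4230]  P^+=[0.3166 -0.1145; -0.1145 0.8747]
step 3: x^-=[-1.8318, 0.0054]  P^-=[0.5726 -0.0197; -0.0197 0.9096]  S=[1.2239]  K=[0.4637; 0.1772]  nu=[3.1904]  x^+=[-0.3525, 0.5707]  P^+=[0.3095 -0.1202; -0.1202 0.8712]

x_post = [-0.3525, 0.5707]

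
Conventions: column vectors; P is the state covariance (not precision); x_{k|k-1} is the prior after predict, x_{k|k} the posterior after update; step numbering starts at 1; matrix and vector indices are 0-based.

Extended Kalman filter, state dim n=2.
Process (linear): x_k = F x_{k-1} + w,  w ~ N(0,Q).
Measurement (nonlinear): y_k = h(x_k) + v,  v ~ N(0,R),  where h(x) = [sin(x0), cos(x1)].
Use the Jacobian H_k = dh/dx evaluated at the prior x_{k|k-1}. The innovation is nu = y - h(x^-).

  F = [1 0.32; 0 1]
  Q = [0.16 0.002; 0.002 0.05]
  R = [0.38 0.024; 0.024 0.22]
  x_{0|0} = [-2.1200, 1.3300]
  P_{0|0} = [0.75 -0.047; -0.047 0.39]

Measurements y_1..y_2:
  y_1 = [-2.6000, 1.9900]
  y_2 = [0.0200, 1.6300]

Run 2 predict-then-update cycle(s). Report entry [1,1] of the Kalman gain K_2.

K[1,1] = -0.0913

step 1: x^-=[-1.6944, 1.3300]  P^-=[0.9199 0.0798; 0.0798 0.4400]  H_jac=[-0.1233 0.0000; 0.0000 -0.9711]  S=[0.3940 0.0336; 0.0336 0.6350]  K=[-0.2787 -0.1073; 0.0325 -0.6747]  nu=[-1.6076, 1.7515]  x^+=[-1.4343, 0.0961]  P^+=[0.8799 0.0312; 0.0312 0.1520]
step 2: x^-=[-1.4036, 0.0961]  P^-=[1.0755 0.0819; 0.0819 0.2020]  H_jac=[0.1665 0.0000; 0.0000 -0.0959]  S=[0.4098 0.0227; 0.0227 0.2219]  K=[0.4413 -0.0805; 0.0383 -0.0913]  nu=[1.0060, 0.6346]  x^+=[-1.0107, 0.0767]  P^+=[0.9958 0.0743; 0.0743 0.1997]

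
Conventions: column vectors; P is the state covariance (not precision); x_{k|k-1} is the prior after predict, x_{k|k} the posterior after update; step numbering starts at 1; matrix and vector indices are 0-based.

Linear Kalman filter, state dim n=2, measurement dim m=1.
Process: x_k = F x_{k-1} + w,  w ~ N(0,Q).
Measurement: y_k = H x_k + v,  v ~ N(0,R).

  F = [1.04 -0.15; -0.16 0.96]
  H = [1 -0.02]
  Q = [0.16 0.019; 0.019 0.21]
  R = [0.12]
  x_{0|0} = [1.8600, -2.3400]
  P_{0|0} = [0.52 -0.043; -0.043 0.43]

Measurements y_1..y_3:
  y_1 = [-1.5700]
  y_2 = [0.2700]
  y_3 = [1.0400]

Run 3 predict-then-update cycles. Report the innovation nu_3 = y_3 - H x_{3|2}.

step 1: x^-=[2.2854, -2.5440]  P^-=[0.7455 -0.1734; -0.1734 0.6328]  S=[0.8727]  K=[0.8582; -0.2132]  nu=[-3.9063]  x^+=[-1.0671, -1.7112]  P^+=[0.1027 -0.0137; -0.0137 0.5931]
step 2: x^-=[-0.8531, -1.4720]  P^-=[0.2887 -0.0975; -0.0975 0.7635]  S=[0.4129]  K=[0.7039; -0.2732]  nu=[1.0937]  x^+=[-0.0832, -1.7707]  P^+=[0.0841 -0.0181; -0.0181 0.7327]
step 3: x^-=[0.1790, -1.6866]  P^-=[0.2731 -0.1190; -0.1190 0.8929]  S=[0.3982]  K=[0.6918; -0.3438]  nu=[0.8272]  x^+=[0.7513, -1.9710]  P^+=[0.0825 -0.0243; -0.0243 0.8459]

innov = [0.8272]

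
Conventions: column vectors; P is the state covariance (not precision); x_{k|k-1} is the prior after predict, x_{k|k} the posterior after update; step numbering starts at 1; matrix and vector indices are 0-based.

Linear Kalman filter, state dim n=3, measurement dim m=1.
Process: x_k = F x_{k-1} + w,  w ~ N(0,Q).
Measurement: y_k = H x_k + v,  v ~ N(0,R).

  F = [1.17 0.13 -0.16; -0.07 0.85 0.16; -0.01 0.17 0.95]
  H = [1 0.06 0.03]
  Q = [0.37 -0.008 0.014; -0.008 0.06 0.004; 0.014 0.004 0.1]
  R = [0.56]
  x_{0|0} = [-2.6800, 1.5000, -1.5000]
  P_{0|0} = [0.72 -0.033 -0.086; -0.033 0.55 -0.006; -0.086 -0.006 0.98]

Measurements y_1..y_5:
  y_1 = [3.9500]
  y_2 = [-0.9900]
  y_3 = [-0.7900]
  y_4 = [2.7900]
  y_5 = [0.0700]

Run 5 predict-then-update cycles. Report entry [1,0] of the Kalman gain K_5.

K[1,0] = -0.1044

step 1: x^-=[-2.7006, 1.2226, -1.1432]  P^-=[1.4124 -0.0802 -0.2341; -0.0802 0.4902 0.2345; -0.2341 0.2345 1.0002]  S=[1.9522]  K=[0.7174; -0.0224; -0.0973]  nu=[6.6115]  x^+=[2.0426, 1.0745, -1.7866]  P^+=[0.4076 -0.0488 -0.0978; -0.0488 0.4892 0.2302; -0.0978 0.2302 0.9817]
step 2: x^-=[2.8154, 0.4845, -1.5350]  P^-=[0.9736 -0.1065 -0.2255; -0.1065 0.5112 0.4240; -0.2255 0.4240 1.0766]  S=[1.5116]  K=[0.6354; -0.0417; -0.1110]  nu=[-3.7884]  x^+=[0.4084, 0.6426, -1.1146]  P^+=[0.3634 -0.0664 -0.1189; -0.0664 0.5086 0.4170; -0.1189 0.4170 1.0580]
step 3: x^-=[0.7397, 0.3393, -0.9538]  P^-=[0.9100 -0.1457 -0.2451; -0.1457 0.5803 0.5961; -0.2451 0.5961 1.2067]  S=[1.4432]  K=[0.6194; -0.0644; -0.1200]  nu=[-1.5214]  x^+=[-0.2027, 0.4373, -0.7712]  P^+=[0.3563 -0.0881 -0.1379; -0.0881 0.5743 0.5849; -0.1379 0.5849 1.1859]
step 4: x^-=[-0.0570, 0.2625, -0.6563]  P^-=[0.8983 -0.1856 -0.2723; -0.1856 0.6797 0.7669; -0.2723 0.7669 1.3788]  S=[1.4261]  K=[0.6163; -0.0854; -0.1297]  nu=[2.8509]  x^+=[1.7002, 0.0190, -1.0259]  P^+=[0.3565 -0.1105 -0.1583; -0.1105 0.6693 0.7511; -0.1583 0.7511 1.3548]
step 5: x^-=[2.1558, -0.2670, -0.9884]  P^-=[0.8985 -0.2248 -0.3070; -0.2248 0.8010 0.9469; -0.3070 0.9469 1.5881]  S=[1.4208]  K=[0.6164; -0.1044; -0.1426]  nu=[-2.0401]  x^+=[0.8983, -0.0541, -0.6975]  P^+=[0.3586 -0.1334 -0.1822; -0.1334 0.7855 0.9258; -0.1822 0.9258 1.5592]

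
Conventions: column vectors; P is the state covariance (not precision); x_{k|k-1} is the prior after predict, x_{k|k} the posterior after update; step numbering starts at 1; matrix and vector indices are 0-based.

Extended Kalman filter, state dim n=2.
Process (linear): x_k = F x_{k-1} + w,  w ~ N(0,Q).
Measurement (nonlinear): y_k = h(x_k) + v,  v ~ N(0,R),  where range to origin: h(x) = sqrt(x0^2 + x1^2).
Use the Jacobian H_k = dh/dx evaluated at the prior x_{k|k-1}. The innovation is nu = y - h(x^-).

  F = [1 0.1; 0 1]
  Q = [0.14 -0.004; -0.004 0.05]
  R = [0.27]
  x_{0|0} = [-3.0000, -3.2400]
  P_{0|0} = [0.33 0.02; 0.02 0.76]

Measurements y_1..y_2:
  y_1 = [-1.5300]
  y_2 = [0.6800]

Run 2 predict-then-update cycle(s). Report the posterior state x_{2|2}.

step 1: x^-=[-3.3240, -3.2400]  P^-=[0.4816 0.0920; 0.0920 0.8100]  H_jac=[-0.7161 -0.6980]  S=[1.0036]  K=[-0.4076; -0.6290]  nu=[-6.1718]  x^+=[-0.8082, 0.6422]  P^+=[0.3148 -0.1653; -0.1653 0.4129]
step 2: x^-=[-0.7439, 0.6422]  P^-=[0.4259 -0.1280; -0.1280 0.4629]  H_jac=[-0.7570 0.6534]  S=[0.8384]  K=[-0.4843; 0.4764]  nu=[-0.3028]  x^+=[-0.5973, 0.4979]  P^+=[0.2292 0.0654; 0.0654 0.2726]

x_post = [-0.5973, 0.4979]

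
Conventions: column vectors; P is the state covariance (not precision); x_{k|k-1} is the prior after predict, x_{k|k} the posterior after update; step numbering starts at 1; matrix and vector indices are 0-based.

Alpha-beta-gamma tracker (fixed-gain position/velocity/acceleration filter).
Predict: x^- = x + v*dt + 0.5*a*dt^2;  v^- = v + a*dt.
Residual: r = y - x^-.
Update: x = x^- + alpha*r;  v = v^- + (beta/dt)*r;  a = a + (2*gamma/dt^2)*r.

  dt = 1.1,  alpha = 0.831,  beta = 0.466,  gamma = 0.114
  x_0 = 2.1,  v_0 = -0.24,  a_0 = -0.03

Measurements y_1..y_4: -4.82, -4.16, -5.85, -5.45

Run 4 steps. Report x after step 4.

x_post = -6.0657

step 1: x_pred=1.8178  r=-6.6379  x^+=-3.6982  v^+=-3.0850  a^+=-1.2808
step 2: x_pred=-7.8666  r=3.7066  x^+=-4.7864  v^+=-2.9236  a^+=-0.5823
step 3: x_pred=-8.3547  r=2.5047  x^+=-6.2733  v^+=-2.5031  a^+=-0.1104
step 4: x_pred=-9.0935  r=3.6435  x^+=-6.0657  v^+=-1.0810  a^+=0.5762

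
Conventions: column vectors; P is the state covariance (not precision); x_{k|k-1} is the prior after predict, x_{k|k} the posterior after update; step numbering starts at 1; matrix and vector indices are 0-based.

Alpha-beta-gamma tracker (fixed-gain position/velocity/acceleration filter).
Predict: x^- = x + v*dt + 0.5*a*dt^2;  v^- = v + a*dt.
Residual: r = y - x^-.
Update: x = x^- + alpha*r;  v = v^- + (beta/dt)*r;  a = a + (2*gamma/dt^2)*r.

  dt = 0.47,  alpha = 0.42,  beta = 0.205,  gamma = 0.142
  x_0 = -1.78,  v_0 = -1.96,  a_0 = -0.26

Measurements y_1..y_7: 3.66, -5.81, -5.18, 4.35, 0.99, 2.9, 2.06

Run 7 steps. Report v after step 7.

v_post = 6.9782

step 1: x_pred=-2.7299  r=6.3899  x^+=-0.0462  v^+=0.7049  a^+=7.9552
step 2: x_pred=1.1638  r=-6.9738  x^+=-1.7652  v^+=1.4021  a^+=-1.0107
step 3: x_pred=-1.2179  r=-3.9621  x^+=-2.8820  v^+=-0.8011  a^+=-6.1046
step 4: x_pred=-3.9327  r=8.2827  x^+=-0.4540  v^+=-0.0576  a^+=4.5441
step 5: x_pred=0.0208  r=0.9692  x^+=0.4279  v^+=2.5008  a^+=5.7901
step 6: x_pred=2.2428  r=0.6572  x^+=2.5188  v^+=5.5088  a^+=6.6350
step 7: x_pred=5.8408  r=-3.7808  x^+=4.2529  v^+=6.9782  a^+=1.7742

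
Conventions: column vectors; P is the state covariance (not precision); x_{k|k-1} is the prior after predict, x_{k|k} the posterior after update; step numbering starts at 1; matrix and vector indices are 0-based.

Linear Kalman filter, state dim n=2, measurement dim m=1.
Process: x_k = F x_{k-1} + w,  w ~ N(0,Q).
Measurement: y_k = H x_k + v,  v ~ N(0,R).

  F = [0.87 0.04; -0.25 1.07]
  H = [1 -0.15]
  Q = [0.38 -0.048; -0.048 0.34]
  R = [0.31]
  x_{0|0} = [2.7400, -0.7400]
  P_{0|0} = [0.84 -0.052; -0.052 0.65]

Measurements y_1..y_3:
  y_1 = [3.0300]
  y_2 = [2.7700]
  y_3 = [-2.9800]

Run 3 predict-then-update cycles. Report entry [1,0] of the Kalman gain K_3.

K[1,0] = -0.2197

step 1: x^-=[2.3542, -1.4768]  P^-=[1.0132 -0.2508; -0.2508 1.1645]  S=[1.4246]  K=[0.7376; -0.2986]  nu=[0.4543]  x^+=[2.6893, -1.6125]  P^+=[0.2381 0.0630; 0.0630 1.0375]
step 2: x^-=[2.2752, -2.3977]  P^-=[0.5663 0.0027; 0.0027 1.5089]  S=[0.9094]  K=[0.6222; -0.2459]  nu=[0.1352]  x^+=[2.3593, -2.4309]  P^+=[0.2142 0.1418; 0.1418 1.4539]
step 3: x^-=[1.9553, -3.1909]  P^-=[0.5543 0.0983; 0.0983 1.9421]  S=[0.8785]  K=[0.6142; -0.2197]  nu=[-5.4140]  x^+=[-1.3698, -2.0012]  P^+=[0.2229 0.2168; 0.2168 1.8997]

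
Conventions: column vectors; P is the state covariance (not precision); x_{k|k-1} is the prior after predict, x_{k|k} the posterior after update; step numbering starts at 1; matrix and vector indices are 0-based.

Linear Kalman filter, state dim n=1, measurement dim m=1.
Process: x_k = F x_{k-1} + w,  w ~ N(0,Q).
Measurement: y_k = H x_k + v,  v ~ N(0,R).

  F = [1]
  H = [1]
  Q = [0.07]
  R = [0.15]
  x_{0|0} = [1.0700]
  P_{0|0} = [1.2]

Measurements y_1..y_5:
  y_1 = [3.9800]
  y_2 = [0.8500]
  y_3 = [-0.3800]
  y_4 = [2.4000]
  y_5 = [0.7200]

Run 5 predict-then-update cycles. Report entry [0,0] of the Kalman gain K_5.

K[0,0] = 0.4900

step 1: x^-=[1.0700]  P^-=[1.2700]  S=[1.4200]  K=[0.8944]  nu=[2.9100]  x^+=[3.6726]  P^+=[0.1342]
step 2: x^-=[3.6726]  P^-=[0.2042]  S=[0.3542]  K=[0.5765]  nu=[-2.8226]  x^+=[2.0455]  P^+=[0.0865]
step 3: x^-=[2.0455]  P^-=[0.1565]  S=[0.3065]  K=[0.5106]  nu=[-2.4255]  x^+=[0.8072]  P^+=[0.0766]
step 4: x^-=[0.8072]  P^-=[0.1466]  S=[0.2966]  K=[0.4942]  nu=[1.5928]  x^+=[1.5944]  P^+=[0.0741]
step 5: x^-=[1.5944]  P^-=[0.1441]  S=[0.2941]  K=[0.4900]  nu=[-0.8744]  x^+=[1.1659]  P^+=[0.0735]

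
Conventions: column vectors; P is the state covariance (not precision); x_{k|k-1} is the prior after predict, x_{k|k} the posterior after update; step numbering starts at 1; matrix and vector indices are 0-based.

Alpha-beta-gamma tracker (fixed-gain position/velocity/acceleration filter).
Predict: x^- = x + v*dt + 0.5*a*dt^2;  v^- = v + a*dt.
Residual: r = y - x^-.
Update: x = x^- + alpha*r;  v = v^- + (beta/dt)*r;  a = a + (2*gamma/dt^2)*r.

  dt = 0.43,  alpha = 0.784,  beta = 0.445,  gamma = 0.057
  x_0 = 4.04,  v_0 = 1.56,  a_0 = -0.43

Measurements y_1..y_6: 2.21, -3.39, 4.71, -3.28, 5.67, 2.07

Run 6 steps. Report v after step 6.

v_post = 2.0615

step 1: x_pred=4.6710  r=-2.4610  x^+=2.7416  v^+=-1.1718  a^+=-1.9474
step 2: x_pred=2.0577  r=-5.4477  x^+=-2.2133  v^+=-7.6469  a^+=-5.3061
step 3: x_pred=-5.9920  r=10.7020  x^+=2.3984  v^+=1.1468  a^+=1.2922
step 4: x_pred=3.0110  r=-6.2910  x^+=-1.9212  v^+=-4.8079  a^+=-2.5865
step 5: x_pred=-4.2277  r=9.8977  x^+=3.5321  v^+=4.3228  a^+=3.5159
step 6: x_pred=5.7160  r=-3.6460  x^+=2.8575  v^+=2.0615  a^+=1.2680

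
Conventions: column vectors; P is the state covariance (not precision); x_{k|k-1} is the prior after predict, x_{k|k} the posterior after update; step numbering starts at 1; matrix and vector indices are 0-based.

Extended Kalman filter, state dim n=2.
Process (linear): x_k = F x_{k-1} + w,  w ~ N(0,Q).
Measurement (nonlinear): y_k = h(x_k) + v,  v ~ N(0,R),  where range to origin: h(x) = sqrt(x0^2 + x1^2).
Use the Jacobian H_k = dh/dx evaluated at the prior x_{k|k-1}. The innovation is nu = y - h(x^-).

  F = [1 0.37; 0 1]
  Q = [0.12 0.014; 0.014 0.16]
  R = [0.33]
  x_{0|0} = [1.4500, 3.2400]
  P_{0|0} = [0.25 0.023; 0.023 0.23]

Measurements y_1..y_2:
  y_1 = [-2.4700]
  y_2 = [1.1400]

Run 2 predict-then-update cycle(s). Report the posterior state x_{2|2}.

x_post = [-0.0931, 0.7245]

step 1: x^-=[2.6488, 3.2400]  P^-=[0.4185 0.1221; 0.1221 0.3900]  H_jac=[0.6329 0.7742]  S=[0.8511]  K=[0.4223; 0.4456]  nu=[-6.6549]  x^+=[-0.1616, 0.2747]  P^+=[0.2667 -0.0380; -0.0380 0.2210]
step 2: x^-=[-0.0600, 0.2747]  P^-=[0.3888 0.0577; 0.0577 0.3810]  H_jac=[-0.2133 0.9770]  S=[0.6873]  K=[-0.0386; 0.5237]  nu=[0.8588]  x^+=[-0.0931, 0.7245]  P^+=[0.3878 0.0716; 0.0716 0.1925]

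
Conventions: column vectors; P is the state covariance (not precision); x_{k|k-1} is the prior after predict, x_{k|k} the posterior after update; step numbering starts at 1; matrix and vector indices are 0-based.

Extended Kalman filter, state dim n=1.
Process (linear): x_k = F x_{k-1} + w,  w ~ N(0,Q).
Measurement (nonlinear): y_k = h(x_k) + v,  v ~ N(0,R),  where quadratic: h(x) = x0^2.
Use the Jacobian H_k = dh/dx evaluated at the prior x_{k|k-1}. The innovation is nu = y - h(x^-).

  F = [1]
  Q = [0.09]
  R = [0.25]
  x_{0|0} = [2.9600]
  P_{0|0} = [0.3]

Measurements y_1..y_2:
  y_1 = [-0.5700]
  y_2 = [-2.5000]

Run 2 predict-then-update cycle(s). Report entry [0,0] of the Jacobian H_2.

H_jac[0,0] = 2.8241

step 1: x^-=[2.9600]  P^-=[0.3900]  H_jac=[5.9200]  S=[13.9181]  K=[0.1659]  nu=[-9.3316]  x^+=[1.4120]  P^+=[0.0070]
step 2: x^-=[1.4120]  P^-=[0.0970]  H_jac=[2.8241]  S=[1.0236]  K=[0.2676]  nu=[-4.4938]  x^+=[0.2094]  P^+=[0.0237]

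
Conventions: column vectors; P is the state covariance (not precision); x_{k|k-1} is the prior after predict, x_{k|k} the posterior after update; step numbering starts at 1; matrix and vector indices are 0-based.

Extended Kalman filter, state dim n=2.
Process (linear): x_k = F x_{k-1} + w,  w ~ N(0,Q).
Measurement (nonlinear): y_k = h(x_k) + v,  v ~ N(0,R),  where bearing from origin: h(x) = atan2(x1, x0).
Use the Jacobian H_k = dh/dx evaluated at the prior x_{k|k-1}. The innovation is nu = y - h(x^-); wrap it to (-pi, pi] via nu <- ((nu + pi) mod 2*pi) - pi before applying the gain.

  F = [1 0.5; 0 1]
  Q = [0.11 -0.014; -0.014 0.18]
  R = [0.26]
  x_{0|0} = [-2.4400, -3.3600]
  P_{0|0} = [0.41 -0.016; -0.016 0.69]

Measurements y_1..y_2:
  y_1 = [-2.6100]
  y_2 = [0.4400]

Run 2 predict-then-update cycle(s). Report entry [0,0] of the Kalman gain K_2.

step 1: x^-=[-4.1200, -3.3600]  P^-=[0.6765 0.3150; 0.3150 0.8700]  H_jac=[0.1189 -0.1458]  S=[0.2771]  K=[0.1245; -0.3225]  nu=[-0.1525]  x^+=[-4.1390, -3.3108]  P^+=[0.6722 0.3261; 0.3261 0.8412]
step 2: x^-=[-5.7944, -3.3108]  P^-=[1.3186 0.7327; 0.7327 1.0212]  H_jac=[0.0743 -0.1301]  S=[0.2704]  K=[0.0100; -0.2899]  nu=[3.0625]  x^+=[-5.7639, -4.1986]  P^+=[1.3186 0.7335; 0.7335 0.9985]

K[0,0] = 0.0100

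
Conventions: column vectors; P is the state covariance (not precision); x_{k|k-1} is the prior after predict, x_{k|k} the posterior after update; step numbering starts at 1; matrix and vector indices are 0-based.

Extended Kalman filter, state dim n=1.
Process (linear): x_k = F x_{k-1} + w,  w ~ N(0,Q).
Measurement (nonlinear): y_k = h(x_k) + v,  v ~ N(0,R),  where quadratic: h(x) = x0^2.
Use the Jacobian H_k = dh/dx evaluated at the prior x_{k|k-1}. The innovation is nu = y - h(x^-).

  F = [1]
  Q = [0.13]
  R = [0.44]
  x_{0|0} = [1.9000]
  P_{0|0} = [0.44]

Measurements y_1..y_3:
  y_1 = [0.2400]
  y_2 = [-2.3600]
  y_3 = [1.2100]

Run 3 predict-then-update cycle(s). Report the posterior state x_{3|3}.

x_post = [0.0860]

step 1: x^-=[1.9000]  P^-=[0.5700]  H_jac=[3.8000]  S=[8.6708]  K=[0.2498]  nu=[-3.3700]  x^+=[1.0582]  P^+=[0.0289]
step 2: x^-=[1.0582]  P^-=[0.1589]  H_jac=[2.1163]  S=[1.1518]  K=[0.2920]  nu=[-3.4797]  x^+=[0.0421]  P^+=[0.0607]
step 3: x^-=[0.0421]  P^-=[0.1907]  H_jac=[0.0841]  S=[0.4413]  K=[0.0363]  nu=[1.2082]  x^+=[0.0860]  P^+=[0.1901]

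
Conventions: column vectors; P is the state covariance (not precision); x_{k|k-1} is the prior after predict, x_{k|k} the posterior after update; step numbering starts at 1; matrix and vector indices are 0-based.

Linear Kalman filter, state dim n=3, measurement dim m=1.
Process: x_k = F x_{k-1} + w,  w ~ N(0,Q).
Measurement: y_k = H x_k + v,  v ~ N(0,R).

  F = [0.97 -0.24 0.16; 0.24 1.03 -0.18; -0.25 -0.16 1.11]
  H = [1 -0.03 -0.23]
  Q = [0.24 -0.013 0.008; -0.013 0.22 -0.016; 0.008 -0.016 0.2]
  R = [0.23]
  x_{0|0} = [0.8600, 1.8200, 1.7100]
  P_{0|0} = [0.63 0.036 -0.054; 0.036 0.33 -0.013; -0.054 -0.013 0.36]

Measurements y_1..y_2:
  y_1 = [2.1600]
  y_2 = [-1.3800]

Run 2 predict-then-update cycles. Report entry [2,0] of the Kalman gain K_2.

step 1: x^-=[0.6710, 1.7732, 1.3919]  P^-=[0.8285 0.0803 -0.1238; 0.0803 0.6453 -0.2228; -0.1238 -0.2228 0.7288]  S=[1.1467]  K=[0.7452; 0.0978; -0.2483]  nu=[1.8623]  x^+=[2.0589, 1.9554, 0.9295]  P^+=[0.1916 -0.0033 0.0884; -0.0033 0.6344 -0.1950; 0.0884 -0.1950 0.6581]
step 2: x^-=[1.6765, 2.3408, 0.2041]  P^-=[0.5177 -0.1999 0.2517; -0.1999 0.9884 -0.4635; 0.2517 -0.4635 1.0590]  S=[0.6944]  K=[0.6708; -0.1770; 0.0317]  nu=[-2.9394]  x^+=[-0.2951, 2.8611, 0.1110]  P^+=[0.2052 -0.1174 0.2369; -0.1174 0.9666 -0.4597; 0.2369 -0.4597 1.0583]

K[2,0] = 0.0317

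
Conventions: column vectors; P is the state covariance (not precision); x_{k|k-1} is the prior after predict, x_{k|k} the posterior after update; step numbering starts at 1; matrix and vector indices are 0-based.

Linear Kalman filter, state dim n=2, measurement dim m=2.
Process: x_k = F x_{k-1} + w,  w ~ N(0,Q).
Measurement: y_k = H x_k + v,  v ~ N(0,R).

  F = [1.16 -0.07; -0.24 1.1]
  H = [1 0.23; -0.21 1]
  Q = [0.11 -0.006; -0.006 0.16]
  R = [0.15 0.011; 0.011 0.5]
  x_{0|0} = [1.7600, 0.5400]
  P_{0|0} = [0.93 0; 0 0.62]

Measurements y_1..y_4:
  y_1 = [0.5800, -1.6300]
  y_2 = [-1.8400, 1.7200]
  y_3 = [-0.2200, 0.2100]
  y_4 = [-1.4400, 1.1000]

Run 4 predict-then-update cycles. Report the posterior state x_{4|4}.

step 1: x^-=[2.0038, 0.1716]  P^-=[1.3644 -0.3127; -0.3127 0.9638]  S=[1.4216 -0.3514; -0.3514 1.6553]  K=[0.8651 -0.1783; 0.0947 0.6420]  nu=[-1.4633, -1.3808]  x^+=[0.9841, -0.8535]  P^+=[0.1394 -0.0504; -0.0504 0.3115]
step 2: x^-=[1.2013, -1.1750]  P^-=[0.3073 -0.1339; -0.1339 0.5715]  S=[0.4259 -0.0495; -0.0495 1.1413]  K=[0.6321 -0.1464; 0.0556 0.5278]  nu=[-2.7711, 3.1473]  x^+=[-1.0112, 0.3321]  P^+=[0.1035 -0.0445; -0.0445 0.2552]
step 3: x^-=[-1.1962, 0.6080]  P^-=[0.2577 -0.1120; -0.1120 0.4982]  S=[0.3825 -0.0351; -0.0351 1.0566]  K=[0.5937 -0.1375; 0.0522 0.4955]  nu=[0.8364, -0.6492]  x^+=[-0.6104, 0.3300]  P^+=[0.0972 -0.0418; -0.0418 0.2396]
step 4: x^-=[-0.7312, 0.5095]  P^-=[0.2487 -0.1056; -0.1056 0.4775]  S=[0.3754 -0.0318; -0.0318 1.0328]  K=[0.5864 -0.1347; 0.0526 0.4854]  nu=[-0.8260, 0.4370]  x^+=[-1.2744, 0.6782]  P^+=[0.0959 -0.0408; -0.0408 0.2347]

x_post = [-1.2744, 0.6782]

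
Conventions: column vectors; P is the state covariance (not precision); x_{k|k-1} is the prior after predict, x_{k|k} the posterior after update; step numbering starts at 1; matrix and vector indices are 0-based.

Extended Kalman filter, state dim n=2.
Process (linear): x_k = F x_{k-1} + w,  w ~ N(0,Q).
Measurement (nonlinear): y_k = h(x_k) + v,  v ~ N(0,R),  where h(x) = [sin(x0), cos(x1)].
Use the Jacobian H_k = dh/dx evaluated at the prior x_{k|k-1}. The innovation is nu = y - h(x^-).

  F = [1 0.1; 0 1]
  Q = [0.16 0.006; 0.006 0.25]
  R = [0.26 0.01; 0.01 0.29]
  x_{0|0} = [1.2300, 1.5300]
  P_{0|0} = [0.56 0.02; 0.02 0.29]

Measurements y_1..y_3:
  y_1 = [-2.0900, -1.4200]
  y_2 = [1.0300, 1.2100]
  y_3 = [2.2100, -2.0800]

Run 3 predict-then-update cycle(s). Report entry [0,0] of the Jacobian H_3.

step 1: x^-=[1.3830, 1.5300]  P^-=[0.7269 0.0550; 0.0550 0.5400]  H_jac=[0.1867 0.0000; 0.0000 -0.9992]  S=[0.2853 -0.0003; -0.0003 0.8291]  K=[0.4755 -0.0661; 0.0354 -0.6508]  nu=[-3.0724, -1.4608]  x^+=[0.0185, 2.3719]  P^+=[0.6587 0.0144; 0.0144 0.1885]
step 2: x^-=[0.2557, 2.3719]  P^-=[0.8235 0.0393; 0.0393 0.4385]  H_jac=[0.9675 0.0000; 0.0000 -0.6959]  S=[1.0308 -0.0165; -0.0165 0.5024]  K=[0.7724 -0.0291; 0.0272 -0.6066]  nu=[0.7771, 1.9281]  x^+=[0.7998, 1.2235]  P^+=[0.2073 0.0010; 0.0010 0.2524]
step 3: x^-=[0.9221, 1.2235]  P^-=[0.3700 0.0323; 0.0323 0.5024]  H_jac=[0.6041 0.0000; 0.0000 -0.9403]  S=[0.3950 -0.0083; -0.0083 0.7342]  K=[0.5651 -0.0349; 0.0358 -0.6430]  nu=[1.4131, -2.4204]  x^+=[1.8052, 2.8304]  P^+=[0.2426 0.0048; 0.0048 0.1979]

H_jac[0,0] = 0.6041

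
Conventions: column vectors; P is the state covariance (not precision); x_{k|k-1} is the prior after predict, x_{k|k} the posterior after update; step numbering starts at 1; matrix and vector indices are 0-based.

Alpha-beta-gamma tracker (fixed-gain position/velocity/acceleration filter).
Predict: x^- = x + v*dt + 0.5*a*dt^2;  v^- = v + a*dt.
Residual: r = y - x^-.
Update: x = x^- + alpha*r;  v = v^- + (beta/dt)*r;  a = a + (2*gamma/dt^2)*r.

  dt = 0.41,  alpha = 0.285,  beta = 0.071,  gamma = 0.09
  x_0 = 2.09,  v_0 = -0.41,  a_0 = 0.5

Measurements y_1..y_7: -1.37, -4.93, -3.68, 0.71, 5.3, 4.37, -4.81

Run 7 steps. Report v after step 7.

step 1: x_pred=1.9639  r=-3.3339  x^+=1.0138  v^+=-0.7823  a^+=-3.0699
step 2: x_pred=0.4350  r=-5.3650  x^+=-1.0940  v^+=-2.9701  a^+=-8.8147
step 3: x_pred=-3.0527  r=-0.6273  x^+=-3.2314  v^+=-6.6927  a^+=-9.4865
step 4: x_pred=-6.7728  r=7.4828  x^+=-4.6402  v^+=-9.2864  a^+=-1.4739
step 5: x_pred=-8.5715  r=13.8715  x^+=-4.6181  v^+=-7.4886  a^+=13.3795
step 6: x_pred=-6.5639  r=10.9339  x^+=-3.4477  v^+=-0.1095  a^+=25.0875
step 7: x_pred=-1.3840  r=-3.4260  x^+=-2.3604  v^+=9.5831  a^+=21.4189

v_post = 9.5831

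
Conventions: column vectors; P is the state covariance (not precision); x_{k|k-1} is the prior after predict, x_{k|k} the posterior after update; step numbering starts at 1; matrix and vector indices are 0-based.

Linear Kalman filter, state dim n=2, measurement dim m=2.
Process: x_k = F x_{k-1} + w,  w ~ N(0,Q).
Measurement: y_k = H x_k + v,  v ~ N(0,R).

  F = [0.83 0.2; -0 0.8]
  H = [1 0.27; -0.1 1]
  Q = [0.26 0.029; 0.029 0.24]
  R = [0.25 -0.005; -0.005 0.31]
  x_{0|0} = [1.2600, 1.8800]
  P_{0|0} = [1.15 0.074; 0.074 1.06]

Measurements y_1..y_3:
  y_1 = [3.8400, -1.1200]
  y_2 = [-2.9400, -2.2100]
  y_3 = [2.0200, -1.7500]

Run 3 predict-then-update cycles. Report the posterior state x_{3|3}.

step 1: x^-=[1.4218, 1.5040]  P^-=[1.1192 0.2477; 0.2477 0.9184]  S=[1.5699 0.3721; 0.3721 1.1900]  K=[0.7868 -0.1319; 0.1488 0.7044]  nu=[2.0121, -2.4818]  x^+=[3.3321, 0.0552]  P^+=[0.2039 -0.0244; -0.0244 0.2152]
step 2: x^-=[2.7767, 0.0442]  P^-=[0.4010 0.0472; 0.0472 0.3777]  S=[0.7040 0.1028; 0.1028 0.6823]  K=[0.5994 -0.0799; 0.1350 0.5263]  nu=[-5.7286, -1.9765]  x^+=[-0.4988, -1.7698]  P^+=[0.1536 -0.0124; -0.0124 0.1612]
step 3: x^-=[-0.7680, -1.4158]  P^-=[0.3681 0.0466; 0.0466 0.3432]  S=[0.6683 0.0962; 0.0962 0.6476]  K=[0.5799 -0.0711; 0.1360 0.5026]  nu=[3.1703, -0.4110]  x^+=[1.0996, -1.1912]  P^+=[0.1481 -0.0101; -0.0101 0.1541]

x_post = [1.0996, -1.1912]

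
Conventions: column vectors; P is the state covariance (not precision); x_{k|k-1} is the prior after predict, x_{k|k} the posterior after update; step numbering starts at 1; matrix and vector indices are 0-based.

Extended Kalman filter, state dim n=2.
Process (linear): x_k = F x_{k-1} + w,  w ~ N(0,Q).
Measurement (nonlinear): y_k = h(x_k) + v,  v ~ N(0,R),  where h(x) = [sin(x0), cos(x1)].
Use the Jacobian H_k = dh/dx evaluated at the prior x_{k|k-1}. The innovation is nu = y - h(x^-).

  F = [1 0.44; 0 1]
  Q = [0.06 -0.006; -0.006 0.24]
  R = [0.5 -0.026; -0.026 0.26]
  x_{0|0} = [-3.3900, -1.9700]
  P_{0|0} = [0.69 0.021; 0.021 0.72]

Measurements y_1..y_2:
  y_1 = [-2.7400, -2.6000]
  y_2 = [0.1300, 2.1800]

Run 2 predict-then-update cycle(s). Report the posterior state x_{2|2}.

x_post = [-4.6635, -5.5589]

step 1: x^-=[-4.2568, -1.9700]  P^-=[0.9079 0.3318; 0.3318 0.9600]  H_jac=[-0.4400 0.0000; 0.0000 0.9214]  S=[0.6758 -0.1605; -0.1605 1.0750]  K=[-0.5428 0.2033; -0.0214 0.8196]  nu=[-3.6380, -2.2113]  x^+=[-2.7316, -3.7048]  P^+=[0.6289 0.0727; 0.0727 0.2319]
step 2: x^-=[-4.3618, -3.7048]  P^-=[0.7977 0.1687; 0.1687 0.4719]  H_jac=[-0.3435 0.0000; 0.0000 -0.5339]  S=[0.5941 0.0049; 0.0049 0.3945]  K=[-0.4594 -0.2226; -0.0922 -0.6375]  nu=[-0.8092, 3.0255]  x^+=[-4.6635, -5.5589]  P^+=[0.6518 0.0860; 0.0860 0.3059]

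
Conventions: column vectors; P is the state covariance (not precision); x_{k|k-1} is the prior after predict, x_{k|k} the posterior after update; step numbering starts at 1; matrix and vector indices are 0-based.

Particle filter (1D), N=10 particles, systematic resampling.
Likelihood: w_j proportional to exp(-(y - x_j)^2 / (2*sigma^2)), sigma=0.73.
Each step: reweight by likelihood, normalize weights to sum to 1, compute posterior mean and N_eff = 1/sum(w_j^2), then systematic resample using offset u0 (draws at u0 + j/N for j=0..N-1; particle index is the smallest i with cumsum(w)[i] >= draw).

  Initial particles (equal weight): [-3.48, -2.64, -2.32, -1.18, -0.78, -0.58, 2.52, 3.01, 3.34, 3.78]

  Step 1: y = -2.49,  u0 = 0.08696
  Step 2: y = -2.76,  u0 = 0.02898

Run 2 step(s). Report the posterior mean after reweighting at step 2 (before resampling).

step 1: w=[0.1506, 0.3698, 0.3676, 0.0755, 0.0243, 0.0123, 0.0000, 0.0000, 0.0000, 0.0000]  mean=-2.4681  Neff=3.3229  idx=[0, 1, 1, 1, 1, 2, 2, 2, 2, 4]
step 2: w=[0.0776, 0.1245, 0.1245, 0.1245, 0.1245, 0.1053, 0.1053, 0.1053, 0.1053, 0.0032]  mean=-2.5645  Neff=8.8974  idx=[0, 1, 2, 3, 3, 4, 5, 6, 7, 8]

post_mean = -2.5645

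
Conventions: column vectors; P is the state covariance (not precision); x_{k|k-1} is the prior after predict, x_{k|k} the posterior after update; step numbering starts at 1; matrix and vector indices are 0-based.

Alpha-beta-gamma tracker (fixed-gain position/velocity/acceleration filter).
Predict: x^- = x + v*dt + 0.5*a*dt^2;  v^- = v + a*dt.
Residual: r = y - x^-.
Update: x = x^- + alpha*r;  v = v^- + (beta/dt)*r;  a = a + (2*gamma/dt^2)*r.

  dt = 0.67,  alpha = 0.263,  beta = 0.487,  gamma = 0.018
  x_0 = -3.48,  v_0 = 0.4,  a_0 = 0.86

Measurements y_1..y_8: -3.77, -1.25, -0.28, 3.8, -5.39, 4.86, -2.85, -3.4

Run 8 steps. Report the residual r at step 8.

resid = -2.4079

step 1: x_pred=-3.0190  r=-0.7510  x^+=-3.2165  v^+=0.4303  a^+=0.7998
step 2: x_pred=-2.7487  r=1.4987  x^+=-2.3545  v^+=2.0555  a^+=0.9200
step 3: x_pred=-0.7709  r=0.4909  x^+=-0.6418  v^+=3.0287  a^+=0.9593
step 4: x_pred=1.6028  r=2.1972  x^+=2.1806  v^+=5.2685  a^+=1.1355
step 5: x_pred=5.9654  r=-11.3554  x^+=2.9789  v^+=-2.2245  a^+=0.2249
step 6: x_pred=1.5390  r=3.3210  x^+=2.4124  v^+=0.3401  a^+=0.4912
step 7: x_pred=2.7505  r=-5.6005  x^+=1.2776  v^+=-3.4016  a^+=0.0421
step 8: x_pred=-0.9921  r=-2.4079  x^+=-1.6254  v^+=-5.1237  a^+=-0.1510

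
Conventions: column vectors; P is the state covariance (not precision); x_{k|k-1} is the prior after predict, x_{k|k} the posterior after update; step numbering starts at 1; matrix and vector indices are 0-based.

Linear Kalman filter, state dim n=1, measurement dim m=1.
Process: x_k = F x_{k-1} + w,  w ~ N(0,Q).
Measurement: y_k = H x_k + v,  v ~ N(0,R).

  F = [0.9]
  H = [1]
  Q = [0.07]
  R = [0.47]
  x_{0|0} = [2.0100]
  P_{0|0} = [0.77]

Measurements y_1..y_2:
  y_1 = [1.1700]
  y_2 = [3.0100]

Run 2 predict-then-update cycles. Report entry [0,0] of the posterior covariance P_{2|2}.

P_post[0,0] = 0.1820

step 1: x^-=[1.8090]  P^-=[0.6937]  S=[1.1637]  K=[0.5961]  nu=[-0.6390]  x^+=[1.4281]  P^+=[0.2802]
step 2: x^-=[1.2853]  P^-=[0.2969]  S=[0.7669]  K=[0.3872]  nu=[1.7247]  x^+=[1.9530]  P^+=[0.1820]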